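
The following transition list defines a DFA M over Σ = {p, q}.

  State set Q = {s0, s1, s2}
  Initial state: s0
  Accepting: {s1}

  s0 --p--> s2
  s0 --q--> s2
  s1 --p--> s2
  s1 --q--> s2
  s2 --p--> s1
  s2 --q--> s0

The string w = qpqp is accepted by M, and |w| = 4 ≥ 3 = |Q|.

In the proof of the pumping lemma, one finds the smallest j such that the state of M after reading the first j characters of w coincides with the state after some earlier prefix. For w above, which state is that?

s2

State sequence: s0 -q-> s2 -p-> s1 -q-> s2 -p-> s1
First repeat at step 3: s2 was already visited.

The earliest repeat is at step j = 3: M is in s2, which it already visited at step i = 1.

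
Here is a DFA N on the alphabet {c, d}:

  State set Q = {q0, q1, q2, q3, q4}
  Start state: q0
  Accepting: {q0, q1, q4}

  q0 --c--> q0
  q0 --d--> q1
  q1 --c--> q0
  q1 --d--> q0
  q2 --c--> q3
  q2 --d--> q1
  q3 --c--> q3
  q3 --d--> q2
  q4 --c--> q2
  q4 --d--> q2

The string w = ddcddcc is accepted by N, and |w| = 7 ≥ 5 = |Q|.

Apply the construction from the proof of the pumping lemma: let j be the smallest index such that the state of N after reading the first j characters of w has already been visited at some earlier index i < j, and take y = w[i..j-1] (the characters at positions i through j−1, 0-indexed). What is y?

dd

Run of N on w = d d c d d c c:
  step 0: q0  (start)
  step 1: q1  (read d: q0→q1)
  step 2: q0  (read d: q1→q0)   ← first repeat (q0 seen earlier)
  step 3: q0  (read c: q0→q0)
  step 4: q1  (read d: q0→q1)
  step 5: q0  (read d: q1→q0)
  step 6: q0  (read c: q0→q0)
  step 7: q0  (read c: q0→q0)

So i = 0, j = 2, giving x = w[0:0] = ε, y = w[0:2] = dd, z = w[2:7] = cddcc.
Check: |xy| = 2 ≤ 5 and |y| = 2 ≥ 1. Reading y takes N from q0 back to q0, so every xyⁱz is accepted.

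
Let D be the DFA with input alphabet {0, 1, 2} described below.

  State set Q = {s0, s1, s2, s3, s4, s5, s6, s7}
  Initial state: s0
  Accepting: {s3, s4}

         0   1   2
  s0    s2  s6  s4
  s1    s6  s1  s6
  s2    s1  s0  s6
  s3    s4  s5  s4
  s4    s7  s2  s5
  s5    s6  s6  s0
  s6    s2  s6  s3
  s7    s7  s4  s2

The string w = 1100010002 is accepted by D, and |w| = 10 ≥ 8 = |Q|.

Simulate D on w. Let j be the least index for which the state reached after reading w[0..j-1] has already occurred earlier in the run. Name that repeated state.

s6

State sequence: s0 -1-> s6 -1-> s6 -0-> s2 -0-> s1 -0-> s6 -1-> s6 -0-> s2 -0-> s1 -0-> s6 -2-> s3
First repeat at step 2: s6 was already visited.

The earliest repeat is at step j = 2: D is in s6, which it already visited at step i = 1.
With |Q| = 8, pigeonhole forces a state repeat no later than step 8; the substring read between the first and second visits to that state can be pumped.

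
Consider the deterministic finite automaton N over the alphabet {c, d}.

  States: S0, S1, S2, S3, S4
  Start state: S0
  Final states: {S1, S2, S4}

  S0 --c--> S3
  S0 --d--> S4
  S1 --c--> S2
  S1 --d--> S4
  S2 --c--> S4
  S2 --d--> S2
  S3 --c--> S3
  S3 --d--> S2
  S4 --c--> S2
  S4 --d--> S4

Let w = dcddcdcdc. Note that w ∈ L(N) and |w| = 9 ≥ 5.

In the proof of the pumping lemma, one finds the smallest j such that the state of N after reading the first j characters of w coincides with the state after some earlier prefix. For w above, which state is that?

S2

State sequence: S0 -d-> S4 -c-> S2 -d-> S2 -d-> S2 -c-> S4 -d-> S4 -c-> S2 -d-> S2 -c-> S4
First repeat at step 3: S2 was already visited.

The earliest repeat is at step j = 3: N is in S2, which it already visited at step i = 2.
With |Q| = 5, pigeonhole forces a state repeat no later than step 5; the substring read between the first and second visits to that state can be pumped.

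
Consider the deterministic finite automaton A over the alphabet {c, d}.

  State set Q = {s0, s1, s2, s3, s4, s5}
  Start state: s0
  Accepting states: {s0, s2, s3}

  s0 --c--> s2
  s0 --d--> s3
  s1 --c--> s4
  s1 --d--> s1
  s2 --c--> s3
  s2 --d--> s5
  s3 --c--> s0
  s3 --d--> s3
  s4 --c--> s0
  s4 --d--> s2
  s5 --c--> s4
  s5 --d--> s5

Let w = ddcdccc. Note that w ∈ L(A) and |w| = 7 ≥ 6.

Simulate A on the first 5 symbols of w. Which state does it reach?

s0

State sequence: s0 -d-> s3 -d-> s3 -c-> s0 -d-> s3 -c-> s0

After reading 5 characters, A is in state s0.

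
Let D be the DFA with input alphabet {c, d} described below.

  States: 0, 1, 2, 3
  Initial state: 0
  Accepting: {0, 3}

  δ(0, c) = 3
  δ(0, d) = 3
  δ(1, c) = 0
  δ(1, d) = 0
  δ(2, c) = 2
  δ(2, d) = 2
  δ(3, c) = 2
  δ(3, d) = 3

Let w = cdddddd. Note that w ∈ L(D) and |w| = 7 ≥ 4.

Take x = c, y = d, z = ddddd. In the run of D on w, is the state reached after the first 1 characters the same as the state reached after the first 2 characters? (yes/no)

yes

State sequence: 0 -c-> 3 -d-> 3

After x (step 1): 3. After xy (step 2): 3.
They match, so y = d drives D around a cycle from 3 back to itself; pumping y any number of times keeps D in 3 before reading z, and xyⁱz ∈ L(D) for every i ≥ 0.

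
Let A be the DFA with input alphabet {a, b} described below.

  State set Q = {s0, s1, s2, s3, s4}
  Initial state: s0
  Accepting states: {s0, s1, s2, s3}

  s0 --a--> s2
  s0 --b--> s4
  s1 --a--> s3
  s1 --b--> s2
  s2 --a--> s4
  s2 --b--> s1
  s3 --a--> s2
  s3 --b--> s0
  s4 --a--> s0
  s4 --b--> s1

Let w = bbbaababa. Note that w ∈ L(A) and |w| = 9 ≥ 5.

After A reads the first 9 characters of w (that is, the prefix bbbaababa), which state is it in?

s0

State sequence: s0 -b-> s4 -b-> s1 -b-> s2 -a-> s4 -a-> s0 -b-> s4 -a-> s0 -b-> s4 -a-> s0

After reading 9 characters, A is in state s0.
(This kind of state-tracing is the core of the pumping-lemma construction: with 5 states, pigeonhole forces a repeat within the first 5 steps.)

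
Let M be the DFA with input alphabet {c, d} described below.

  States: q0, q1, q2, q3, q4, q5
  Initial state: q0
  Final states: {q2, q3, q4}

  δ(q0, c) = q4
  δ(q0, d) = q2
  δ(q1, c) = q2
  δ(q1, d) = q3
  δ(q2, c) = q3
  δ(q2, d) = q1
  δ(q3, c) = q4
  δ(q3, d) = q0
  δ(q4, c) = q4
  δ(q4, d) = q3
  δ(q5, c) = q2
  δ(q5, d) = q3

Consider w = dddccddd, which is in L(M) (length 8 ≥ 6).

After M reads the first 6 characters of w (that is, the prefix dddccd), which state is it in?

q3

State sequence: q0 -d-> q2 -d-> q1 -d-> q3 -c-> q4 -c-> q4 -d-> q3

After reading 6 characters, M is in state q3.
(This kind of state-tracing is the core of the pumping-lemma construction: with 6 states, pigeonhole forces a repeat within the first 6 steps.)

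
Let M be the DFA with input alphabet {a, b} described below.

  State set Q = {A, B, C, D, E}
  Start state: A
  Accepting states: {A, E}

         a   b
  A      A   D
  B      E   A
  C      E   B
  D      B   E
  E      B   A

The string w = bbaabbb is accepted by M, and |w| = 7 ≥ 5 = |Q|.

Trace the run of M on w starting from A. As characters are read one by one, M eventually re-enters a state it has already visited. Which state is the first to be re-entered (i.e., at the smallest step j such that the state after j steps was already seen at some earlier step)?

State sequence: A -b-> D -b-> E -a-> B -a-> E -b-> A -b-> D -b-> E
First repeat at step 4: E was already visited.

The earliest repeat is at step j = 4: M is in E, which it already visited at step i = 2.

E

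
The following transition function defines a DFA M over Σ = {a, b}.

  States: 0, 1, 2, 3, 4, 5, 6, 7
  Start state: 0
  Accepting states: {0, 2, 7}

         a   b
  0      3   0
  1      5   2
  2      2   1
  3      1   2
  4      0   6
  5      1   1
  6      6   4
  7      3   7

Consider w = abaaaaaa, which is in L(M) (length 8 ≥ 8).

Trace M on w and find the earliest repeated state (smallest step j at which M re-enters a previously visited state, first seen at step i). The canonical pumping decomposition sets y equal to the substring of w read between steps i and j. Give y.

Run of M on w = a b a a a a a a:
  step 0: 0  (start)
  step 1: 3  (read a: 0→3)
  step 2: 2  (read b: 3→2)
  step 3: 2  (read a: 2→2)   ← first repeat (2 seen earlier)
  step 4: 2  (read a: 2→2)
  step 5: 2  (read a: 2→2)
  step 6: 2  (read a: 2→2)
  step 7: 2  (read a: 2→2)
  step 8: 2  (read a: 2→2)

So i = 2, j = 3, giving x = w[0:2] = ab, y = w[2:3] = a, z = w[3:8] = aaaaa.
Check: |xy| = 3 ≤ 8 and |y| = 1 ≥ 1. Reading y takes M from 2 back to 2, so every xyⁱz is accepted.
Since M has 8 states, any run of length ≥ 8 visits 8+1 states, so by pigeonhole some state repeats within the first 8 steps — that repeat gives the pumpable loop.

a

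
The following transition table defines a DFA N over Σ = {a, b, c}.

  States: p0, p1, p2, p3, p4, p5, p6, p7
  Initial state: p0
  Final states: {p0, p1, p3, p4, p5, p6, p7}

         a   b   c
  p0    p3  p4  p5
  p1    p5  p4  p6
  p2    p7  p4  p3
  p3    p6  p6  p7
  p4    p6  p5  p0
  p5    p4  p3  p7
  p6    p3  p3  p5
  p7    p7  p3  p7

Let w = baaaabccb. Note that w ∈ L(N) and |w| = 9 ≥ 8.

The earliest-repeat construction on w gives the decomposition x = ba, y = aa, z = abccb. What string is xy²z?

xy^2z = ba·aa·aa·abccb = baaaaaabccb.
Reading y = aa takes N from p6 back to p6, so after x·y·y the machine is still in p6, and z then leads to the accepting state p3. Hence baaaaaabccb ∈ L(N).

baaaaaabccb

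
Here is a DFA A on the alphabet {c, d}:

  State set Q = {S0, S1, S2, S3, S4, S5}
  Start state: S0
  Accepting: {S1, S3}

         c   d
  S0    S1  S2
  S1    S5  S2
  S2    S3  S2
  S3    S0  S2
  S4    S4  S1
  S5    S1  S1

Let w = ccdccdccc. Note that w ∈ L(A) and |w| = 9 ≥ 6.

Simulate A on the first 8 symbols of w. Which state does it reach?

S0

Run of A on the first 8 characters of w = c c d c c d c c:
  step 0: S0  (start)
  step 1: S1  (read c: S0→S1)
  step 2: S5  (read c: S1→S5)
  step 3: S1  (read d: S5→S1)
  step 4: S5  (read c: S1→S5)
  step 5: S1  (read c: S5→S1)
  step 6: S2  (read d: S1→S2)
  step 7: S3  (read c: S2→S3)
  step 8: S0  (read c: S3→S0)

After reading 8 characters, A is in state S0.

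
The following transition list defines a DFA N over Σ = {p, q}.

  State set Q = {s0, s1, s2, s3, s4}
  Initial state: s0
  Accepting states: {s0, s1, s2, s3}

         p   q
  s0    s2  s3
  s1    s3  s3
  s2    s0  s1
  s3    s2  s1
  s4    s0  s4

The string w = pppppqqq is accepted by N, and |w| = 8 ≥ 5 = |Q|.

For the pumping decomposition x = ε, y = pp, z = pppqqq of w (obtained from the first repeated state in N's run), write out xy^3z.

pppppppppqqq

xy^3z = ε·pp·pp·pp·pppqqq = pppppppppqqq.
Reading y = pp takes N from s0 back to s0, so after x·y·y·y the machine is still in s0, and z then leads to the accepting state s1. Hence pppppppppqqq ∈ L(N).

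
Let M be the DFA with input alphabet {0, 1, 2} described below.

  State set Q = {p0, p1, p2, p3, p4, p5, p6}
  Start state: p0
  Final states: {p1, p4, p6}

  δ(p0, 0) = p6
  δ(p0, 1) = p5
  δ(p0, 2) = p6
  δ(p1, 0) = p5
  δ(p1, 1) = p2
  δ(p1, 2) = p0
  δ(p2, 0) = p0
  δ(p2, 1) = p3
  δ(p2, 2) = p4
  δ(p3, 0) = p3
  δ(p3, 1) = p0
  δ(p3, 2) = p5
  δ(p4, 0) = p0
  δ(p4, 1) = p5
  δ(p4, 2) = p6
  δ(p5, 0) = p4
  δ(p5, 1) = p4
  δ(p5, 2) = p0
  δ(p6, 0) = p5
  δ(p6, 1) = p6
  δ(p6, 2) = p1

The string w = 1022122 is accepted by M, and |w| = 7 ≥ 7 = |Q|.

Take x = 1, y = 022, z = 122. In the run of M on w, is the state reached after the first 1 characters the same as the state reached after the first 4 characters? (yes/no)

no

State sequence: p0 -1-> p5 -0-> p4 -2-> p6 -2-> p1

After x (step 1): p5. After xy (step 4): p1.
They differ (p5 ≠ p1), so y is not a cycle from the state after x; this split is not the one the pumping-lemma construction produces, and pumping y need not keep the string in L(M).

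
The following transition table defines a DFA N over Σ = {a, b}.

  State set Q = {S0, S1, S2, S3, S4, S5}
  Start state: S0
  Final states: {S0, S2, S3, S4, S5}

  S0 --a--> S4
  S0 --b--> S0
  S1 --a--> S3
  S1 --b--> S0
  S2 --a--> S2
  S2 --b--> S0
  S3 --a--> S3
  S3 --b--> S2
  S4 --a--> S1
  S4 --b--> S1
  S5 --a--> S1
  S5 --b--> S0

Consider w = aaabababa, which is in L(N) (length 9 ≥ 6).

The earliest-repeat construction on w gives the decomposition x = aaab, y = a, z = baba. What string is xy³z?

aaabaaababa

xy^3z = aaab·a·a·a·baba = aaabaaababa.
Reading y = a takes N from S2 back to S2, so after x·y·y·y the machine is still in S2, and z then leads to the accepting state S3. Hence aaabaaababa ∈ L(N).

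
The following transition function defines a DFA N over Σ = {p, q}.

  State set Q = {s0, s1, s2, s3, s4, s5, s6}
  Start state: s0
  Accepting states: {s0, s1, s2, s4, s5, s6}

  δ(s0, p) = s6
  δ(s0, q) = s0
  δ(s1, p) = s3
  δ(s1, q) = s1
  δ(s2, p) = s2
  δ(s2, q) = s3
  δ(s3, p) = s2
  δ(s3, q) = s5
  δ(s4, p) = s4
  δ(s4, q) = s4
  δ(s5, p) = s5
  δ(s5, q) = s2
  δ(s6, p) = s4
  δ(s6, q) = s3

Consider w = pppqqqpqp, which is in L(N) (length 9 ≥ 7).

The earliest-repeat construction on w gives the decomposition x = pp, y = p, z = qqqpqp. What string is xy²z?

xy^2z = pp·p·p·qqqpqp = ppppqqqpqp.
Reading y = p takes N from s4 back to s4, so after x·y·y the machine is still in s4, and z then leads to the accepting state s4. Hence ppppqqqpqp ∈ L(N).

ppppqqqpqp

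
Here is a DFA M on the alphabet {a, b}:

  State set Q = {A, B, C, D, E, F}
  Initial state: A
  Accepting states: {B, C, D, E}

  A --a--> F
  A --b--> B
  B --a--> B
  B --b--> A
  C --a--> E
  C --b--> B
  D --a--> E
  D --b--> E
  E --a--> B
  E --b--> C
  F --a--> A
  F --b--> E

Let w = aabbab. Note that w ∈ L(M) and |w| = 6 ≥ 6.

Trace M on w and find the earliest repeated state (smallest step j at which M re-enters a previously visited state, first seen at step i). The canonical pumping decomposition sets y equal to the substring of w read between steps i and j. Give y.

aa

Run of M on w = a a b b a b:
  step 0: A  (start)
  step 1: F  (read a: A→F)
  step 2: A  (read a: F→A)   ← first repeat (A seen earlier)
  step 3: B  (read b: A→B)
  step 4: A  (read b: B→A)
  step 5: F  (read a: A→F)
  step 6: E  (read b: F→E)

So i = 0, j = 2, giving x = w[0:0] = ε, y = w[0:2] = aa, z = w[2:6] = bbab.
Check: |xy| = 2 ≤ 6 and |y| = 2 ≥ 1. Reading y takes M from A back to A, so every xyⁱz is accepted.
Since M has 6 states, any run of length ≥ 6 visits 6+1 states, so by pigeonhole some state repeats within the first 6 steps — that repeat gives the pumpable loop.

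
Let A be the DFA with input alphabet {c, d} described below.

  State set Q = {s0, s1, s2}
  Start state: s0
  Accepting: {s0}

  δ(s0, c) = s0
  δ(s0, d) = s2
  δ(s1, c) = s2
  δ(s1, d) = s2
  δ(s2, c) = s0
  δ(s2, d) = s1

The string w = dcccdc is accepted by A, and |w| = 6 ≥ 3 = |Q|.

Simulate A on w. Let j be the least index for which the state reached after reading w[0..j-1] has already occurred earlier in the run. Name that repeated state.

Run of A on w = d c c c d c:
  step 0: s0  (start)
  step 1: s2  (read d: s0→s2)
  step 2: s0  (read c: s2→s0)   ← first repeat (s0 seen earlier)
  step 3: s0  (read c: s0→s0)
  step 4: s0  (read c: s0→s0)
  step 5: s2  (read d: s0→s2)
  step 6: s0  (read c: s2→s0)

The earliest repeat is at step j = 2: A is in s0, which it already visited at step i = 0.
Since A has 3 states, any run of length ≥ 3 visits 3+1 states, so by pigeonhole some state repeats within the first 3 steps — that repeat gives the pumpable loop.

s0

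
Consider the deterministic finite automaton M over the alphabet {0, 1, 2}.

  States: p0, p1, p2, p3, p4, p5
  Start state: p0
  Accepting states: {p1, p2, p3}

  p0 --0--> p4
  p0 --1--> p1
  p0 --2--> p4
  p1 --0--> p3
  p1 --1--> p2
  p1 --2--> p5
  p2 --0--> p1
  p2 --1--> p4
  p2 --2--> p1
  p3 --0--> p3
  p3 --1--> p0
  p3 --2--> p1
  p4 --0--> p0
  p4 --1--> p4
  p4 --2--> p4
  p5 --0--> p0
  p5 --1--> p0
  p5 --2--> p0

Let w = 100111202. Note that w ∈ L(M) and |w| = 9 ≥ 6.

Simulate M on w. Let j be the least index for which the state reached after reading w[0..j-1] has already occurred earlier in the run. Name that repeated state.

p3

State sequence: p0 -1-> p1 -0-> p3 -0-> p3 -1-> p0 -1-> p1 -1-> p2 -2-> p1 -0-> p3 -2-> p1
First repeat at step 3: p3 was already visited.

The earliest repeat is at step j = 3: M is in p3, which it already visited at step i = 2.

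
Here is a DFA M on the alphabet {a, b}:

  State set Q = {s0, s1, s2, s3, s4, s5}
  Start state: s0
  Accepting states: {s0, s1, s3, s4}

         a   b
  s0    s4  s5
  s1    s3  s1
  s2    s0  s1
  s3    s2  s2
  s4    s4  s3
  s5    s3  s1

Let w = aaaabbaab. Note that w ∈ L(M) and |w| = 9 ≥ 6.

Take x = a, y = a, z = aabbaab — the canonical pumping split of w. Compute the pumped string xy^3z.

xy^3z = a·a·a·a·aabbaab = aaaaaabbaab.
Reading y = a takes M from s4 back to s4, so after x·y·y·y the machine is still in s4, and z then leads to the accepting state s3. Hence aaaaaabbaab ∈ L(M).

aaaaaabbaab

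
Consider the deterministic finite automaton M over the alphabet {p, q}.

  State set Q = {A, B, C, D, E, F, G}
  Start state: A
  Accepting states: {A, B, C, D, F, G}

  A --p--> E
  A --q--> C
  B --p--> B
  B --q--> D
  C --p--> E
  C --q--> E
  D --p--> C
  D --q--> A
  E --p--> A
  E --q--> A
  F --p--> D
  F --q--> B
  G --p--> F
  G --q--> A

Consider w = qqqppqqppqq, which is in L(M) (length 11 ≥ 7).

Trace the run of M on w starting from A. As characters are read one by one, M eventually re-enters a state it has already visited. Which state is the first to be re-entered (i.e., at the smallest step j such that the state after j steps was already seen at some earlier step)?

Run of M on w = q q q p p q q p p q q:
  step 0: A  (start)
  step 1: C  (read q: A→C)
  step 2: E  (read q: C→E)
  step 3: A  (read q: E→A)   ← first repeat (A seen earlier)
  step 4: E  (read p: A→E)
  step 5: A  (read p: E→A)
  step 6: C  (read q: A→C)
  step 7: E  (read q: C→E)
  step 8: A  (read p: E→A)
  step 9: E  (read p: A→E)
  step 10: A  (read q: E→A)
  step 11: C  (read q: A→C)

The earliest repeat is at step j = 3: M is in A, which it already visited at step i = 0.
Pumping length from the standard proof: p = 7 (the number of states). The repeated state found above gives |xy| = j ≤ 7 and |y| = j − i ≥ 1.

A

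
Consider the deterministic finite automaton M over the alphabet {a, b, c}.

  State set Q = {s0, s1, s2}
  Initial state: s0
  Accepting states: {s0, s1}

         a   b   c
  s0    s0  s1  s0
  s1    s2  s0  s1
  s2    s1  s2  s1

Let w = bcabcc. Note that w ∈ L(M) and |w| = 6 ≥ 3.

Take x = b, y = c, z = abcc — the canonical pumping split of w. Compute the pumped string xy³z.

xy^3z = b·c·c·c·abcc = bcccabcc.
Reading y = c takes M from s1 back to s1, so after x·y·y·y the machine is still in s1, and z then leads to the accepting state s1. Hence bcccabcc ∈ L(M).

bcccabcc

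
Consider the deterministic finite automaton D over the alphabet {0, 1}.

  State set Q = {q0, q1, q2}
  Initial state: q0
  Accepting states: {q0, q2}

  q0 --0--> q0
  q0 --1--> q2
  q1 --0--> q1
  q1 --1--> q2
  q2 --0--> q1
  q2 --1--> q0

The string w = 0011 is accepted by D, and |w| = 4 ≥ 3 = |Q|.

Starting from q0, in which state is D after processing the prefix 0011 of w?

Run of D on the first 4 characters of w = 0 0 1 1:
  step 0: q0  (start)
  step 1: q0  (read 0: q0→q0)
  step 2: q0  (read 0: q0→q0)
  step 3: q2  (read 1: q0→q2)
  step 4: q0  (read 1: q2→q0)

After reading 4 characters, D is in state q0.
(This kind of state-tracing is the core of the pumping-lemma construction: with 3 states, pigeonhole forces a repeat within the first 3 steps.)

q0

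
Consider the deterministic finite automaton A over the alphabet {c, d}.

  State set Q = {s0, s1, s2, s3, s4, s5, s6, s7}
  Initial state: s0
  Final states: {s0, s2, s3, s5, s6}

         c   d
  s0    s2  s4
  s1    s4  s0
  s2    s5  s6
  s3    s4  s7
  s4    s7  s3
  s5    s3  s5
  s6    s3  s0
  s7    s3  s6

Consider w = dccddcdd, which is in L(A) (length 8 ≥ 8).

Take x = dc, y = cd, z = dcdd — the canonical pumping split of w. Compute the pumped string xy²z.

dccdcddcdd

xy^2z = dc·cd·cd·dcdd = dccdcddcdd.
Reading y = cd takes A from s7 back to s7, so after x·y·y the machine is still in s7, and z then leads to the accepting state s6. Hence dccdcddcdd ∈ L(A).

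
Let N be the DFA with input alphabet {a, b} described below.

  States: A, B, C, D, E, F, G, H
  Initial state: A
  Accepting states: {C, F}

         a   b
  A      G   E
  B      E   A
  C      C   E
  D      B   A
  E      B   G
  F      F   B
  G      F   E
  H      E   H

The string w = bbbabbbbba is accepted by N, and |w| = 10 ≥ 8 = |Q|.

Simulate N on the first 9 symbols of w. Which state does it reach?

G

Run of N on the first 9 characters of w = b b b a b b b b b:
  step 0: A  (start)
  step 1: E  (read b: A→E)
  step 2: G  (read b: E→G)
  step 3: E  (read b: G→E)
  step 4: B  (read a: E→B)
  step 5: A  (read b: B→A)
  step 6: E  (read b: A→E)
  step 7: G  (read b: E→G)
  step 8: E  (read b: G→E)
  step 9: G  (read b: E→G)

After reading 9 characters, N is in state G.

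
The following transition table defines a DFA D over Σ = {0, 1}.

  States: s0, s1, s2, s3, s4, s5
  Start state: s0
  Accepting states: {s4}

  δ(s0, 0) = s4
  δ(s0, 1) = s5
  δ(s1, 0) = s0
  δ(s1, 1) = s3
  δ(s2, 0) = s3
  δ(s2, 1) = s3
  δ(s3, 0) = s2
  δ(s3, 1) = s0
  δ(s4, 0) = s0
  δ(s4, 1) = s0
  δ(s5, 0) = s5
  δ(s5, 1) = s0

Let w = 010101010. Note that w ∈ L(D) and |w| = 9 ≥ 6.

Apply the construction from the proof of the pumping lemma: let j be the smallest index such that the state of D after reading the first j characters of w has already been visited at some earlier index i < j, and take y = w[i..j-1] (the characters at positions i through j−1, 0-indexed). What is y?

01

State sequence: s0 -0-> s4 -1-> s0 -0-> s4 -1-> s0 -0-> s4 -1-> s0 -0-> s4 -1-> s0 -0-> s4
First repeat at step 2: s0 was already visited.

So i = 0, j = 2, giving x = w[0:0] = ε, y = w[0:2] = 01, z = w[2:9] = 0101010.
Check: |xy| = 2 ≤ 6 and |y| = 2 ≥ 1. Reading y takes D from s0 back to s0, so every xyⁱz is accepted.
With |Q| = 6, pigeonhole forces a state repeat no later than step 6; the substring read between the first and second visits to that state can be pumped.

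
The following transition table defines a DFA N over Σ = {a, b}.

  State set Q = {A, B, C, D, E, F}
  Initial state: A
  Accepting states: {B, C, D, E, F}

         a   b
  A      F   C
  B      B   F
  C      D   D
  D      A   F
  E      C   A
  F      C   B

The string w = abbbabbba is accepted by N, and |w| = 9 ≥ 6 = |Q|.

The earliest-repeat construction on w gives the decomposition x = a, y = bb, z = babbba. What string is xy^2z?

xy^2z = a·bb·bb·babbba = abbbbbabbba.
Reading y = bb takes N from F back to F, so after x·y·y the machine is still in F, and z then leads to the accepting state C. Hence abbbbbabbba ∈ L(N).

abbbbbabbba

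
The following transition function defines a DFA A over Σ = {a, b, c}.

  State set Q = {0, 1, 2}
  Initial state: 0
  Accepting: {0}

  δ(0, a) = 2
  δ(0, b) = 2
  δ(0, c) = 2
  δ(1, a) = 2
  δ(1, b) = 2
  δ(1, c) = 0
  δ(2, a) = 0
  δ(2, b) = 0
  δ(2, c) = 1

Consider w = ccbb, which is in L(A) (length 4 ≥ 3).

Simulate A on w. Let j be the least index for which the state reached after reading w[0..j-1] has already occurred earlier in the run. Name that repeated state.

2

Run of A on w = c c b b:
  step 0: 0  (start)
  step 1: 2  (read c: 0→2)
  step 2: 1  (read c: 2→1)
  step 3: 2  (read b: 1→2)   ← first repeat (2 seen earlier)
  step 4: 0  (read b: 2→0)

The earliest repeat is at step j = 3: A is in 2, which it already visited at step i = 1.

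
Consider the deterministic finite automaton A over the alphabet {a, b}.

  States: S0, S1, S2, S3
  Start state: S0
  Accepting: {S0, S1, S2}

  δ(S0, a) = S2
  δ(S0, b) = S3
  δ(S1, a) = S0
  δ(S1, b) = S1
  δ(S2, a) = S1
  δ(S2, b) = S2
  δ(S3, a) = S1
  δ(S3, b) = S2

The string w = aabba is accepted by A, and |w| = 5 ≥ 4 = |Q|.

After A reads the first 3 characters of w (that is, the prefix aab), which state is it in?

Run of A on the first 3 characters of w = a a b:
  step 0: S0  (start)
  step 1: S2  (read a: S0→S2)
  step 2: S1  (read a: S2→S1)
  step 3: S1  (read b: S1→S1)

After reading 3 characters, A is in state S1.
(This kind of state-tracing is the core of the pumping-lemma construction: with 4 states, pigeonhole forces a repeat within the first 4 steps.)

S1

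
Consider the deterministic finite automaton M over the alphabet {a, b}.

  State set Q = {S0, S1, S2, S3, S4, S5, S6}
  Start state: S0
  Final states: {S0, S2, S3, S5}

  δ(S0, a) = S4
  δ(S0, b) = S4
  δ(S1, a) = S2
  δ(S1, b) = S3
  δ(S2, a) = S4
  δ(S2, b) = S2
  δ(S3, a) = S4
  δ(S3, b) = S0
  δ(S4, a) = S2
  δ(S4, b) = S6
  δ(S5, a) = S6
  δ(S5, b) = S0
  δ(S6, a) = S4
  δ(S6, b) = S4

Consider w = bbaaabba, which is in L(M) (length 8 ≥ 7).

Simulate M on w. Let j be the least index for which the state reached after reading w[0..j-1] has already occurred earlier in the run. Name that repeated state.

S4

Run of M on w = b b a a a b b a:
  step 0: S0  (start)
  step 1: S4  (read b: S0→S4)
  step 2: S6  (read b: S4→S6)
  step 3: S4  (read a: S6→S4)   ← first repeat (S4 seen earlier)
  step 4: S2  (read a: S4→S2)
  step 5: S4  (read a: S2→S4)
  step 6: S6  (read b: S4→S6)
  step 7: S4  (read b: S6→S4)
  step 8: S2  (read a: S4→S2)

The earliest repeat is at step j = 3: M is in S4, which it already visited at step i = 1.
The DFA has 7 states, so the proof of the pumping lemma guarantees a repeated state among the first 7+1 visited; the segment between the two visits is the pumpable y.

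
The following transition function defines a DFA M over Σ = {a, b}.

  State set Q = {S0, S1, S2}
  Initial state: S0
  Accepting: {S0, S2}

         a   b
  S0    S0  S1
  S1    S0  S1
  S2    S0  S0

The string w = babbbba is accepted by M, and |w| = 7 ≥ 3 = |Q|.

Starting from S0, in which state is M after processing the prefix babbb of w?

State sequence: S0 -b-> S1 -a-> S0 -b-> S1 -b-> S1 -b-> S1

After reading 5 characters, M is in state S1.

S1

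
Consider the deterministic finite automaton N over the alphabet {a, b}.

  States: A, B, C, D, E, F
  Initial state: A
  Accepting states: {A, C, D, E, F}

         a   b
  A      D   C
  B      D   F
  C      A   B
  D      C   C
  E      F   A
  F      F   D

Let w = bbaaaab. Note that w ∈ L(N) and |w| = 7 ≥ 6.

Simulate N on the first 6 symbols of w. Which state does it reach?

Run of N on the first 6 characters of w = b b a a a a:
  step 0: A  (start)
  step 1: C  (read b: A→C)
  step 2: B  (read b: C→B)
  step 3: D  (read a: B→D)
  step 4: C  (read a: D→C)
  step 5: A  (read a: C→A)
  step 6: D  (read a: A→D)

After reading 6 characters, N is in state D.

D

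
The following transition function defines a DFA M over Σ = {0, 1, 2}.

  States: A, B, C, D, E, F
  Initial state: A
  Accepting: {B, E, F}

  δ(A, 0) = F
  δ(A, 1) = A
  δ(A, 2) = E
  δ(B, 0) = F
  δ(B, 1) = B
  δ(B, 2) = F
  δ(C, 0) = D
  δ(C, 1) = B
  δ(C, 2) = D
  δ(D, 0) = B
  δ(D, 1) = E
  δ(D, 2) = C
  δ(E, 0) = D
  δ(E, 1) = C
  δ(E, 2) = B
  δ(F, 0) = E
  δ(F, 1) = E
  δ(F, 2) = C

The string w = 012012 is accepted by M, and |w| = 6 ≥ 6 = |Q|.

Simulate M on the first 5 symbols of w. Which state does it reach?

Run of M on the first 5 characters of w = 0 1 2 0 1:
  step 0: A  (start)
  step 1: F  (read 0: A→F)
  step 2: E  (read 1: F→E)
  step 3: B  (read 2: E→B)
  step 4: F  (read 0: B→F)
  step 5: E  (read 1: F→E)

After reading 5 characters, M is in state E.
(This kind of state-tracing is the core of the pumping-lemma construction: with 6 states, pigeonhole forces a repeat within the first 6 steps.)

E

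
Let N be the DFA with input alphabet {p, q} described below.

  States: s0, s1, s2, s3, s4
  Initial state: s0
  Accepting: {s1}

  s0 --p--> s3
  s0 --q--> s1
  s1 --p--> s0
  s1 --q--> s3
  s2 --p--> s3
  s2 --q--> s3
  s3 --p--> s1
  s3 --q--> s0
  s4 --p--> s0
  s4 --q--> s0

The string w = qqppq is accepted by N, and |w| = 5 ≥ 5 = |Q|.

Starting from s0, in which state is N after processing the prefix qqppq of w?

s1

Run of N on the first 5 characters of w = q q p p q:
  step 0: s0  (start)
  step 1: s1  (read q: s0→s1)
  step 2: s3  (read q: s1→s3)
  step 3: s1  (read p: s3→s1)
  step 4: s0  (read p: s1→s0)
  step 5: s1  (read q: s0→s1)

After reading 5 characters, N is in state s1.
(This kind of state-tracing is the core of the pumping-lemma construction: with 5 states, pigeonhole forces a repeat within the first 5 steps.)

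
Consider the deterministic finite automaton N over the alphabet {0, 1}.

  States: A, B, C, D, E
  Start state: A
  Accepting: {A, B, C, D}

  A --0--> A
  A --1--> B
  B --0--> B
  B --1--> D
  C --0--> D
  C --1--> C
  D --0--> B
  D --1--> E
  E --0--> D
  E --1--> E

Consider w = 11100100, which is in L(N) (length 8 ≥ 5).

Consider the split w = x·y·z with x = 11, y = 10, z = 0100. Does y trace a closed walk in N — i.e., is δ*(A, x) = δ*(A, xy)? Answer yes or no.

State sequence: A -1-> B -1-> D -1-> E -0-> D

After x (step 2): D. After xy (step 4): D.
They match, so y = 10 drives N around a cycle from D back to itself; pumping y any number of times keeps N in D before reading z, and xyⁱz ∈ L(N) for every i ≥ 0.

yes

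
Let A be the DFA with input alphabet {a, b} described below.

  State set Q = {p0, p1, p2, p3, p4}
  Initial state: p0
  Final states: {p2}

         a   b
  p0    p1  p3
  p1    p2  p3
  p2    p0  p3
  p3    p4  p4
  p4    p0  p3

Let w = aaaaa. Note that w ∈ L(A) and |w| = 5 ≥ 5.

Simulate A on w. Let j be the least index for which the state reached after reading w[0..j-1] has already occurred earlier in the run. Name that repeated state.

p0

State sequence: p0 -a-> p1 -a-> p2 -a-> p0 -a-> p1 -a-> p2
First repeat at step 3: p0 was already visited.

The earliest repeat is at step j = 3: A is in p0, which it already visited at step i = 0.
Pumping length from the standard proof: p = 5 (the number of states). The repeated state found above gives |xy| = j ≤ 5 and |y| = j − i ≥ 1.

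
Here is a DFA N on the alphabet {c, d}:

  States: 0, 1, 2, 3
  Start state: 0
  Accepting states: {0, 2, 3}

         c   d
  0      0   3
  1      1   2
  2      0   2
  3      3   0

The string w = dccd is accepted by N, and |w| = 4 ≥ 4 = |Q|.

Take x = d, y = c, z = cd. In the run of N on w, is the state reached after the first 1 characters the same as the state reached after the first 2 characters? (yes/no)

yes

Run of N on the first 2 characters of w = d c:
  step 0: 0  (start)
  step 1: 3  (read d: 0→3)
  step 2: 3  (read c: 3→3)

After x (step 1): 3. After xy (step 2): 3.
They match, so y = c drives N around a cycle from 3 back to itself; pumping y any number of times keeps N in 3 before reading z, and xyⁱz ∈ L(N) for every i ≥ 0.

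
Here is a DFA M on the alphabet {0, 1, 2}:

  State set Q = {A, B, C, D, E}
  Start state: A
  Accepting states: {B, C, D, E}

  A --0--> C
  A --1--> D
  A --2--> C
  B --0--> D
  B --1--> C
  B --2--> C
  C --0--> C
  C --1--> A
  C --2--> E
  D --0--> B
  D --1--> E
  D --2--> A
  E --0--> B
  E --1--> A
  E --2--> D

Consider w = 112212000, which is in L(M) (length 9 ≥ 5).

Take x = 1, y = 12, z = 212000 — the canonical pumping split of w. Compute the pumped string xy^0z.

1212000

xy⁰z = xz = 1·212000 = 1212000.
Reading y = 12 takes M from D back to D, so after x the machine is still in D, and z then leads to the accepting state C. Hence 1212000 ∈ L(M).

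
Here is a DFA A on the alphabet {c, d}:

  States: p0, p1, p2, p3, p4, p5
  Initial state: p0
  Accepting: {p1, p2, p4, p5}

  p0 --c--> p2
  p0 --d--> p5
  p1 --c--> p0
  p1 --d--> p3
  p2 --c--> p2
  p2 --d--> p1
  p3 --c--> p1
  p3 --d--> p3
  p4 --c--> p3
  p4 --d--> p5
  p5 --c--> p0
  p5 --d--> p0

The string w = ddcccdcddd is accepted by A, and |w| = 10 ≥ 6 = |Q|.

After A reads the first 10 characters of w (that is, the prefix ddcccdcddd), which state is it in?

p5

State sequence: p0 -d-> p5 -d-> p0 -c-> p2 -c-> p2 -c-> p2 -d-> p1 -c-> p0 -d-> p5 -d-> p0 -d-> p5

After reading 10 characters, A is in state p5.
(This kind of state-tracing is the core of the pumping-lemma construction: with 6 states, pigeonhole forces a repeat within the first 6 steps.)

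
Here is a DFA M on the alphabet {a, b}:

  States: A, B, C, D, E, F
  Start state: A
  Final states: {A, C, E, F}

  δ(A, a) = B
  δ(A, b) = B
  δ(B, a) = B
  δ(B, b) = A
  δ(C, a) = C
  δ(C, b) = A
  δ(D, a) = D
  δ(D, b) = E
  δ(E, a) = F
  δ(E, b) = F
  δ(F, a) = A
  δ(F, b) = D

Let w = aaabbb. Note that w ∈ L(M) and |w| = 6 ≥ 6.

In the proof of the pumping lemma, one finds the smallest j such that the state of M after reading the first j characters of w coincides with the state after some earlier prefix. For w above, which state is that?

State sequence: A -a-> B -a-> B -a-> B -b-> A -b-> B -b-> A
First repeat at step 2: B was already visited.

The earliest repeat is at step j = 2: M is in B, which it already visited at step i = 1.
Since M has 6 states, any run of length ≥ 6 visits 6+1 states, so by pigeonhole some state repeats within the first 6 steps — that repeat gives the pumpable loop.

B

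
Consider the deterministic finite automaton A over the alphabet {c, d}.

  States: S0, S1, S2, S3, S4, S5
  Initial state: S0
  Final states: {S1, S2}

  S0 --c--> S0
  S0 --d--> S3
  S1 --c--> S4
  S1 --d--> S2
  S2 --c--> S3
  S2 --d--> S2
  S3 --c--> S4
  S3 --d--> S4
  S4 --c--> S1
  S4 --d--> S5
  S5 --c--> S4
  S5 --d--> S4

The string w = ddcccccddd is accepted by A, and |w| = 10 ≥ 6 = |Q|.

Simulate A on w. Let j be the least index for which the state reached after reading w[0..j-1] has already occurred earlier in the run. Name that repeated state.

Run of A on w = d d c c c c c d d d:
  step 0: S0  (start)
  step 1: S3  (read d: S0→S3)
  step 2: S4  (read d: S3→S4)
  step 3: S1  (read c: S4→S1)
  step 4: S4  (read c: S1→S4)   ← first repeat (S4 seen earlier)
  step 5: S1  (read c: S4→S1)
  step 6: S4  (read c: S1→S4)
  step 7: S1  (read c: S4→S1)
  step 8: S2  (read d: S1→S2)
  step 9: S2  (read d: S2→S2)
  step 10: S2  (read d: S2→S2)

The earliest repeat is at step j = 4: A is in S4, which it already visited at step i = 2.
With |Q| = 6, pigeonhole forces a state repeat no later than step 6; the substring read between the first and second visits to that state can be pumped.

S4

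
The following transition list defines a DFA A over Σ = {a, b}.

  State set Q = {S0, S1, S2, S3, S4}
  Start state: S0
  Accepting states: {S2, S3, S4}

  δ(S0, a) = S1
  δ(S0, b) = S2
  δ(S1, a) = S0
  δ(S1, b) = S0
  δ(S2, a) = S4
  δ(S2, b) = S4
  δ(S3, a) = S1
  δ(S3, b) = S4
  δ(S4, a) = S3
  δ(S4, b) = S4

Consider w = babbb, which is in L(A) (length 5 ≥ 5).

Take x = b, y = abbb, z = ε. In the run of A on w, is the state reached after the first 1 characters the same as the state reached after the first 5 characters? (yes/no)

State sequence: S0 -b-> S2 -a-> S4 -b-> S4 -b-> S4 -b-> S4

After x (step 1): S2. After xy (step 5): S4.
They differ (S2 ≠ S4), so y is not a cycle from the state after x; this split is not the one the pumping-lemma construction produces, and pumping y need not keep the string in L(A).

no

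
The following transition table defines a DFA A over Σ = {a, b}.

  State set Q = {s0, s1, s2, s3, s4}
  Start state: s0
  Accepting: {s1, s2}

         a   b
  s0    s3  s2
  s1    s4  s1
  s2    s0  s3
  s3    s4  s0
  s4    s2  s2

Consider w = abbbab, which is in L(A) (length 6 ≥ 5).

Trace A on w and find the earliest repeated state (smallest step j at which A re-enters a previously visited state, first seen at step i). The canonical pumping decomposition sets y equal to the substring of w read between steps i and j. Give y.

ab

State sequence: s0 -a-> s3 -b-> s0 -b-> s2 -b-> s3 -a-> s4 -b-> s2
First repeat at step 2: s0 was already visited.

So i = 0, j = 2, giving x = w[0:0] = ε, y = w[0:2] = ab, z = w[2:6] = bbab.
Check: |xy| = 2 ≤ 5 and |y| = 2 ≥ 1. Reading y takes A from s0 back to s0, so every xyⁱz is accepted.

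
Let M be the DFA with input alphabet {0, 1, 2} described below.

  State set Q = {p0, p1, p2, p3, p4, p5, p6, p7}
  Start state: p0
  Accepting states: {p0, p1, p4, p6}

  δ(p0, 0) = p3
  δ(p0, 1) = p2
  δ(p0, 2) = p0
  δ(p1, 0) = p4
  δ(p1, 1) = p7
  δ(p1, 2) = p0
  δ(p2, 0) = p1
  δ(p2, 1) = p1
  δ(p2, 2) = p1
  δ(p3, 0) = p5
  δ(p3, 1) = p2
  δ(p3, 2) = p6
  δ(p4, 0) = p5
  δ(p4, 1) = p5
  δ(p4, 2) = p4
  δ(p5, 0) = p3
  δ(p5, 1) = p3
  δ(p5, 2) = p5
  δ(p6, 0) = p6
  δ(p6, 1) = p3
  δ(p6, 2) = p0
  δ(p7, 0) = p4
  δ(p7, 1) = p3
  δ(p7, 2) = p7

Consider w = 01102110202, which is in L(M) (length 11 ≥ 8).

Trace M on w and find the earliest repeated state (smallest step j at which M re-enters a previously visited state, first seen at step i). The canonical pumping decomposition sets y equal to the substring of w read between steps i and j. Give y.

2

Run of M on w = 0 1 1 0 2 1 1 0 2 0 2:
  step 0: p0  (start)
  step 1: p3  (read 0: p0→p3)
  step 2: p2  (read 1: p3→p2)
  step 3: p1  (read 1: p2→p1)
  step 4: p4  (read 0: p1→p4)
  step 5: p4  (read 2: p4→p4)   ← first repeat (p4 seen earlier)
  step 6: p5  (read 1: p4→p5)
  step 7: p3  (read 1: p5→p3)
  step 8: p5  (read 0: p3→p5)
  step 9: p5  (read 2: p5→p5)
  step 10: p3  (read 0: p5→p3)
  step 11: p6  (read 2: p3→p6)

So i = 4, j = 5, giving x = w[0:4] = 0110, y = w[4:5] = 2, z = w[5:11] = 110202.
Check: |xy| = 5 ≤ 8 and |y| = 1 ≥ 1. Reading y takes M from p4 back to p4, so every xyⁱz is accepted.
Since M has 8 states, any run of length ≥ 8 visits 8+1 states, so by pigeonhole some state repeats within the first 8 steps — that repeat gives the pumpable loop.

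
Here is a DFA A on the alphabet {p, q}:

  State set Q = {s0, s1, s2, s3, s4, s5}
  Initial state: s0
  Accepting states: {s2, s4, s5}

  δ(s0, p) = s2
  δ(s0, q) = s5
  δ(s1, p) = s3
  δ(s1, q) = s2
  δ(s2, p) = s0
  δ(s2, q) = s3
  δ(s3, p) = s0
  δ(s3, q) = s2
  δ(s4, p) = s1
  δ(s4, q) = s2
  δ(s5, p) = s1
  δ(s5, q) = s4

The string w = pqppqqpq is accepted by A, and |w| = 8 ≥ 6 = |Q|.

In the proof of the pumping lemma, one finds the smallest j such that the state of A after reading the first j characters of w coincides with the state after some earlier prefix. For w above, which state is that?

s0

State sequence: s0 -p-> s2 -q-> s3 -p-> s0 -p-> s2 -q-> s3 -q-> s2 -p-> s0 -q-> s5
First repeat at step 3: s0 was already visited.

The earliest repeat is at step j = 3: A is in s0, which it already visited at step i = 0.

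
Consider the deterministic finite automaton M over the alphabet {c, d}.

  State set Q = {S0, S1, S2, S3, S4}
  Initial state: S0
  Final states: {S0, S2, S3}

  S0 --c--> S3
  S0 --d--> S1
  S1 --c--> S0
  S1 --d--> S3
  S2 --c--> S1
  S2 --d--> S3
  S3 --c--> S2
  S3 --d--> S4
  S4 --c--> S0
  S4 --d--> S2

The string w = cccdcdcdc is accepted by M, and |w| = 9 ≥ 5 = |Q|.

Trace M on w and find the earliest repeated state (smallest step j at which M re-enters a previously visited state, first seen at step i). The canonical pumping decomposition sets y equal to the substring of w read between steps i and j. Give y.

ccd

State sequence: S0 -c-> S3 -c-> S2 -c-> S1 -d-> S3 -c-> S2 -d-> S3 -c-> S2 -d-> S3 -c-> S2
First repeat at step 4: S3 was already visited.

So i = 1, j = 4, giving x = w[0:1] = c, y = w[1:4] = ccd, z = w[4:9] = cdcdc.
Check: |xy| = 4 ≤ 5 and |y| = 3 ≥ 1. Reading y takes M from S3 back to S3, so every xyⁱz is accepted.
Since M has 5 states, any run of length ≥ 5 visits 5+1 states, so by pigeonhole some state repeats within the first 5 steps — that repeat gives the pumpable loop.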